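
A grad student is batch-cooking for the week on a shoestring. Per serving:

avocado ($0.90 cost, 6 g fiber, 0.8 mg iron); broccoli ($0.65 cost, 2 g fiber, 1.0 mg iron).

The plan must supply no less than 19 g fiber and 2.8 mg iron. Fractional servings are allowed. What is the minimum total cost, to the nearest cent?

The cheapest plan sits at a corner of the feasible region — with two constraints it uses at most two foods.
avocado only: max(19/6, 2.8/0.8) = 3.5 servings → $3.15.
broccoli only: max(19/2, 2.8/1.0) = 9.5 servings → $6.17.
avocado + broccoli with both tight: 3.045 servings and 0.3636 servings → $2.98.
Cheapest feasible corner: $2.98.

$2.98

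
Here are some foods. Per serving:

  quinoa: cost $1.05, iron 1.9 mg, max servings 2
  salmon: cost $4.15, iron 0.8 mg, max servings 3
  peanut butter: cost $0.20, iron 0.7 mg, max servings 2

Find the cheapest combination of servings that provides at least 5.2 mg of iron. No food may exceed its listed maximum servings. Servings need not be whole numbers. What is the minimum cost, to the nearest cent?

$2.50

Cost per mg of iron: peanut butter $0.2857, quinoa $0.5526, salmon $5.1875.
Take 2 servings of peanut butter: +1.4 mg iron for $0.40 (total $0.40, still need 3.8 mg).
Take 2 servings of quinoa: +3.8 mg iron for $2.10 (total $2.50, still need 0.0 mg).
Filling from the cheapest source first is optimal under one linear minimum: $2.50.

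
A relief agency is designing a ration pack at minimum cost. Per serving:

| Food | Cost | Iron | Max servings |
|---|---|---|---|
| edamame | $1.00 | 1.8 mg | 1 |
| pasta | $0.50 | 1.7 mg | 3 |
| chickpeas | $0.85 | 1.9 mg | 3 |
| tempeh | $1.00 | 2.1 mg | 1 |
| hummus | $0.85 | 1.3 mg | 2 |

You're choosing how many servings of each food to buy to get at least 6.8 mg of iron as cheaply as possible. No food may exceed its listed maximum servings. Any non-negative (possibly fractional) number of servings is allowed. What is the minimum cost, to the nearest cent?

Cost per mg of iron: pasta $0.2941, chickpeas $0.4474, tempeh $0.4762, edamame $0.5556, hummus $0.6538.
Take 3 servings of pasta: +5.1 mg iron for $1.50 (total $1.50, still need 1.7 mg).
Take 0.8947 servings of chickpeas: +1.7 mg iron for $0.76 (total $2.26, still need 0.0 mg).
Filling from the cheapest source first is optimal under one linear minimum: $2.26.

$2.26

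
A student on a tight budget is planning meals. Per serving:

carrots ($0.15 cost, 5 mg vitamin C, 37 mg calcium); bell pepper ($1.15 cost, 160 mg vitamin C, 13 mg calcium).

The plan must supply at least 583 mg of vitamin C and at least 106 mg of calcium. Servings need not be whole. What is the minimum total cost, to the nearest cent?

$4.37

At the optimum either one food covers both requirements or two foods hit both targets exactly; no other combination can be cheaper.
carrots only: max(583/5, 106/37) = 116.6 servings → $17.49.
bell pepper only: max(583/160, 106/13) = 8.154 servings → $9.38.
carrots + bell pepper with both tight: 1.602 servings and 3.594 servings → $4.37.
Cheapest feasible corner: $4.37.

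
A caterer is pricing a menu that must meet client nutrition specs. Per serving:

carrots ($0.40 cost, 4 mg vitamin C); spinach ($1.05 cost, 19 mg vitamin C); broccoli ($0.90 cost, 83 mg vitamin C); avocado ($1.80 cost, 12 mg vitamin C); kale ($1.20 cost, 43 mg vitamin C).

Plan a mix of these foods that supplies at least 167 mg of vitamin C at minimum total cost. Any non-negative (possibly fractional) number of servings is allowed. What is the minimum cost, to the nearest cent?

Cost per mg of vitamin C: broccoli $0.0108, kale $0.0279, spinach $0.0553, carrots $0.1000, avocado $0.1500.
With no serving limits, use only broccoli: 167 mg / 83 mg = 2.012 servings × $0.90 = $1.81.

$1.81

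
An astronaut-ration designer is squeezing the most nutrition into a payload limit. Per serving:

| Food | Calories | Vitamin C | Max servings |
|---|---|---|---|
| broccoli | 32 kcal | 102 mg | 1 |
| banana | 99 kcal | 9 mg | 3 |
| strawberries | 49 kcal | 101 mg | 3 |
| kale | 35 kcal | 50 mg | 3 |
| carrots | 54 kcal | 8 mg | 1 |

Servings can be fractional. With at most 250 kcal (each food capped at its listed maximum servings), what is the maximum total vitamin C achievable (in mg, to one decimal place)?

Vitamin C per kcal: broccoli 3.188, strawberries 2.061, kale 1.429, carrots 0.1481, banana 0.09091.
Take 1 serving of broccoli: uses 32 kcal, +102.0 mg vitamin C (running total 102.0 mg).
Take 3 servings of strawberries: uses 147 kcal, +303.0 mg vitamin C (running total 405.0 mg).
Take 2.029 servings of kale: uses 71 kcal, +101.4 mg vitamin C (running total 506.4 mg).
Greedy by best ratio exhausts the calories allowance optimally: 506.4 mg.

506.4 mg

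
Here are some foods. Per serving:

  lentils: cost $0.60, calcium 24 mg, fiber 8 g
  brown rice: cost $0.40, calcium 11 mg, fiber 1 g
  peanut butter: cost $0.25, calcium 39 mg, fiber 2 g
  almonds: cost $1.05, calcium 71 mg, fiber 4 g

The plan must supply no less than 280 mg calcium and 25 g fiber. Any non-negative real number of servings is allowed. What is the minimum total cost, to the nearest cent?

This is a tiny linear program; its minimum lies at a vertex of the feasible set. List the vertices and price them.
lentils only: max(280/24, 25/8) = 11.67 servings → $7.00.
brown rice only: max(280/11, 25/1) = 25.45 servings → $10.18.
peanut butter only: max(280/39, 25/2) = 12.5 servings → $3.12.
almonds only: max(280/71, 25/4) = 6.25 servings → $6.56.
lentils + brown rice: intersection lies outside the first quadrant.
lentils + peanut butter with both tight: 1.572 servings and 6.212 servings → $2.50.
lentils + almonds with both tight: 1.388 servings and 3.475 servings → $4.48.
brown rice + peanut butter with both tight: 24.41 servings and 0.2941 servings → $9.84.
brown rice + almonds with both tight: 24.26 servings and 0.1852 servings → $9.90.
peanut butter + almonds with both targets exact would need a negative amount; discard.
Cheapest feasible corner: $2.50.

$2.50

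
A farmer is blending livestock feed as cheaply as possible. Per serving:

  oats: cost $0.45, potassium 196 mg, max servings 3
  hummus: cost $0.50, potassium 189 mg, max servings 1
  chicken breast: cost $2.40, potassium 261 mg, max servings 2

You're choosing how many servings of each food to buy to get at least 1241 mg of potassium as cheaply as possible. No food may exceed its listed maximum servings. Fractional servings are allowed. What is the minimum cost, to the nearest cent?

Cost per mg of potassium: oats $0.0023, hummus $0.0026, chicken breast $0.0092.
Take 3 servings of oats: +588.0 mg potassium for $1.35 (total $1.35, still need 653.0 mg).
Take 1 serving of hummus: +189.0 mg potassium for $0.50 (total $1.85, still need 464.0 mg).
Take 1.778 servings of chicken breast: +464.0 mg potassium for $4.27 (total $6.12, still need 0.0 mg).
Greedy by cheapest-per-mg is optimal for a single linear constraint, so the minimum cost is $6.12.

$6.12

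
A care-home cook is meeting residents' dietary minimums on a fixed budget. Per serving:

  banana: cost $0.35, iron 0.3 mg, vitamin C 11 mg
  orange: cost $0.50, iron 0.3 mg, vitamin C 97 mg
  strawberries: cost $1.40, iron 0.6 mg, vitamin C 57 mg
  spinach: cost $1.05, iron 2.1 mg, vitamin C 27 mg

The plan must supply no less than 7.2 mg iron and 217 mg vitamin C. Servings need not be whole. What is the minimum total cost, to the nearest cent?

$4.07

Two binding constraints pin down two serving amounts, so the optimal mix uses at most two foods. The candidates are each food alone (scaled to the tighter of iron/vitamin C) and each pair with both constraints tight.
banana only: max(7.2/0.3, 217/11) = 24 servings → $8.40.
orange only: max(7.2/0.3, 217/97) = 24 servings → $12.00.
strawberries only: max(7.2/0.6, 217/57) = 12 servings → $16.80.
spinach only: max(7.2/2.1, 217/27) = 8.037 servings → $8.44.
banana + orange: intersection lies outside the first quadrant.
banana + strawberries: the both-tight solution has a negative serving — not a feasible corner.
banana + spinach with both tight: 17.42 servings and 0.94 servings → $7.08.
orange + strawberries: intersection lies outside the first quadrant.
orange + spinach with both tight: 1.336 servings and 3.238 servings → $4.07.
strawberries + spinach with both tight: 2.525 servings and 2.707 servings → $6.38.
Cheapest feasible corner: $4.07.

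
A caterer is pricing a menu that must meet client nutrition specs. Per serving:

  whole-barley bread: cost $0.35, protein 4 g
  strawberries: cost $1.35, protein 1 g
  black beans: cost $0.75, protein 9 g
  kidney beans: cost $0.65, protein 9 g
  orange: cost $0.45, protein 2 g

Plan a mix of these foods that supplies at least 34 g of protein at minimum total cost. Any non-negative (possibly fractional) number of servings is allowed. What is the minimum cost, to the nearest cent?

$2.46

Cost per g of protein: kidney beans $0.0722, black beans $0.0833, whole-barley bread $0.0875, orange $0.2250, strawberries $1.3500.
With no serving limits, use only kidney beans: 34 g / 9 g = 3.778 servings × $0.65 = $2.46.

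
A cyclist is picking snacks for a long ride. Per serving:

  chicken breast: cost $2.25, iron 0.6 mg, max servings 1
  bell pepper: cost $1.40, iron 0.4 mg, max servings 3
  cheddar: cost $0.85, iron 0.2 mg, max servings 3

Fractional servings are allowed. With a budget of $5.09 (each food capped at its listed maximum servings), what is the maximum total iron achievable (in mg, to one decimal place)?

1.4 mg

Iron per dollar: bell pepper 0.2857, chicken breast 0.2667, cheddar 0.2353.
Take 3 servings of bell pepper: spends $4.20, +1.2 mg iron (running total 1.2 mg).
Take 0.3956 servings of chicken breast: spends $0.89, +0.2 mg iron (running total 1.4 mg).
Filling greedily by iron-per-dollar is optimal for one linear limit, giving 1.4 mg.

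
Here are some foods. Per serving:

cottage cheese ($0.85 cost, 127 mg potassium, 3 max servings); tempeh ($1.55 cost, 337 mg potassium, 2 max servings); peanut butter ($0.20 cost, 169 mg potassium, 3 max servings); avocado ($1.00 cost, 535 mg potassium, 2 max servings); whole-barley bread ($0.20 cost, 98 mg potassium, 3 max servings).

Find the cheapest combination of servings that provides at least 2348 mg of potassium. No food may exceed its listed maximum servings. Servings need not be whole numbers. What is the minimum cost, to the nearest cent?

$5.39

Cost per mg of potassium: peanut butter $0.0012, avocado $0.0019, whole-barley bread $0.0020, tempeh $0.0046, cottage cheese $0.0067.
Take 3 servings of peanut butter: +507.0 mg potassium for $0.60 (total $0.60, still need 1841.0 mg).
Take 2 servings of avocado: +1070.0 mg potassium for $2.00 (total $2.60, still need 771.0 mg).
Take 3 servings of whole-barley bread: +294.0 mg potassium for $0.60 (total $3.20, still need 477.0 mg).
Take 1.415 servings of tempeh: +477.0 mg potassium for $2.19 (total $5.39, still need 0.0 mg).
Greedy by cheapest-per-mg is optimal for a single linear constraint, so the minimum cost is $5.39.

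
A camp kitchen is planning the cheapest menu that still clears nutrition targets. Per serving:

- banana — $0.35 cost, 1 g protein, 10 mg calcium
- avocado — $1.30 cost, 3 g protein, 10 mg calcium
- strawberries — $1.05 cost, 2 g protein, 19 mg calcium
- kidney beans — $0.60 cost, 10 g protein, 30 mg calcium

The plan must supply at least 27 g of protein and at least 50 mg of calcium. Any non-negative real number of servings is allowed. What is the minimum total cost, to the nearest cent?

Check every corner: each single food scaled to meet both minima, and each pair solved so both constraints bind.
banana only: max(27/1, 50/10) = 27 servings → $9.45.
avocado only: max(27/3, 50/10) = 9 servings → $11.70.
strawberries only: max(27/2, 50/19) = 13.5 servings → $14.18.
kidney beans only: max(27/10, 50/30) = 2.7 servings → $1.62.
banana + avocado: the both-tight solution has a negative serving — not a feasible corner.
banana + strawberries: the both-tight solution has a negative serving — not a feasible corner.
banana + kidney beans: the both-tight solution has a negative serving — not a feasible corner.
avocado + strawberries: intersection lies outside the first quadrant.
avocado + kidney beans with both targets exact would need a negative amount; discard.
strawberries + kidney beans: intersection lies outside the first quadrant.
So the least-cost plan costs $1.62.

$1.62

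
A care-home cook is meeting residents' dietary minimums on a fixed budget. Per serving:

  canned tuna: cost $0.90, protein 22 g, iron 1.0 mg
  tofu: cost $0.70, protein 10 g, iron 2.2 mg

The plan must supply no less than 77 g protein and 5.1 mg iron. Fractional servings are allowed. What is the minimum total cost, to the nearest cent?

Two binding constraints pin down two serving amounts, so the optimal mix uses at most two foods. The candidates are each food alone (scaled to the tighter of protein/iron) and each pair with both constraints tight.
canned tuna only: max(77/22, 5.1/1.0) = 5.1 servings → $4.59.
tofu only: max(77/10, 5.1/2.2) = 7.7 servings → $5.39.
canned tuna + tofu with both tight: 3.083 servings and 0.9167 servings → $3.42.
Cheapest feasible corner: $3.42.

$3.42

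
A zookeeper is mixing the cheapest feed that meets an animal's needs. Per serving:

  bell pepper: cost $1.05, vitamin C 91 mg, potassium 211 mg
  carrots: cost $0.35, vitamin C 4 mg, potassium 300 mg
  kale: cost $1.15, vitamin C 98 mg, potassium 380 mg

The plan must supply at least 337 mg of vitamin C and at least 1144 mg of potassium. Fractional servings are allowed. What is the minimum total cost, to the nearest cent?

$3.93

bell pepper only: max(337/91, 1144/211) = 5.422 servings → $5.69.
carrots only: max(337/4, 1144/300) = 84.25 servings → $29.49.
kale only: max(337/98, 1144/380) = 3.439 servings → $3.95.
bell pepper + carrots with both tight: 3.648 servings and 1.247 servings → $4.27.
bell pepper + kale with both tight: 1.147 servings and 2.374 servings → $3.93.
carrots + kale: the both-tight solution has a negative serving — not a feasible corner.
So the least-cost plan costs $3.93.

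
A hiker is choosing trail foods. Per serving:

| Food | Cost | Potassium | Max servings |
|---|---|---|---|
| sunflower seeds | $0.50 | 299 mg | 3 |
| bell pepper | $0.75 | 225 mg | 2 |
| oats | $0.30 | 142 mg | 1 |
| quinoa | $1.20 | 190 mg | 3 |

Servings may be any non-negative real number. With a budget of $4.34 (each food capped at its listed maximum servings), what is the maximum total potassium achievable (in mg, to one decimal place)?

1653.7 mg

Potassium per dollar: sunflower seeds 598, oats 473.3, bell pepper 300, quinoa 158.3.
Take 3 servings of sunflower seeds: spends $1.50, +897.0 mg potassium (running total 897.0 mg).
Take 1 serving of oats: spends $0.30, +142.0 mg potassium (running total 1039.0 mg).
Take 2 servings of bell pepper: spends $1.50, +450.0 mg potassium (running total 1489.0 mg).
Take 0.8667 servings of quinoa: spends $1.04, +164.7 mg potassium (running total 1653.7 mg).
Greedy by best ratio exhausts the cost allowance optimally: 1653.7 mg.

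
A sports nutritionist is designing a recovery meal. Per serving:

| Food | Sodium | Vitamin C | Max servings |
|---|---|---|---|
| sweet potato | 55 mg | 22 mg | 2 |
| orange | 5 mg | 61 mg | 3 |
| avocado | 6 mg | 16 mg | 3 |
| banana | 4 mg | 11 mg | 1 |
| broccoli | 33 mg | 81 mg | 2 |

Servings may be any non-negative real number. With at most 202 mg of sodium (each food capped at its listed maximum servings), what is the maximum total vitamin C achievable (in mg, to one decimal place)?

Vitamin C per mg sodium: orange 12.2, banana 2.75, avocado 2.667, broccoli 2.455, sweet potato 0.4.
Take 3 servings of orange: uses 15 mg sodium, +183.0 mg vitamin C (running total 183.0 mg).
Take 1 serving of banana: uses 4 mg sodium, +11.0 mg vitamin C (running total 194.0 mg).
Take 3 servings of avocado: uses 18 mg sodium, +48.0 mg vitamin C (running total 242.0 mg).
Take 2 servings of broccoli: uses 66 mg sodium, +162.0 mg vitamin C (running total 404.0 mg).
Take 1.8 servings of sweet potato: uses 99 mg sodium, +39.6 mg vitamin C (running total 443.6 mg).
Greedy by best ratio exhausts the sodium allowance optimally: 443.6 mg.

443.6 mg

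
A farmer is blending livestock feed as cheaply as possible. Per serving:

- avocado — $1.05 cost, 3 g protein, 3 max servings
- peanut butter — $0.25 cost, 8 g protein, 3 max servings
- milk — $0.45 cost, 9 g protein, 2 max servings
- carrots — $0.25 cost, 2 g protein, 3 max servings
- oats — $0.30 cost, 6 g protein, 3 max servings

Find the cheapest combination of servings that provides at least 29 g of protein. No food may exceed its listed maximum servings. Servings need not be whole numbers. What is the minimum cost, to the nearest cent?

Cost per g of protein: peanut butter $0.0312, milk $0.0500, oats $0.0500, carrots $0.1250, avocado $0.3500.
Take 3 servings of peanut butter: +24.0 g protein for $0.75 (total $0.75, still need 5.0 g).
Take 0.5556 servings of milk: +5.0 g protein for $0.25 (total $1.00, still need 0.0 g).
Greedy by cheapest-per-g is optimal for a single linear constraint, so the minimum cost is $1.00.

$1.00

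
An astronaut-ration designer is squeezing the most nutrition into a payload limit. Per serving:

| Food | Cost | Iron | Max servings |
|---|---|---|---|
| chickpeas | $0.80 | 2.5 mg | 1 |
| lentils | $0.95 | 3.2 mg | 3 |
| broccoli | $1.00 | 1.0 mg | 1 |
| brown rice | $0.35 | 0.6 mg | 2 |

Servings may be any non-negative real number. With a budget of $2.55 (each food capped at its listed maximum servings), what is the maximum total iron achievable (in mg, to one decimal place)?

8.6 mg

Iron per dollar: lentils 3.368, chickpeas 3.125, brown rice 1.714, broccoli 1.
Take 2.684 servings of lentils: spends $2.55, +8.6 mg iron (running total 8.6 mg).
Filling greedily by iron-per-dollar is optimal for one linear limit, giving 8.6 mg.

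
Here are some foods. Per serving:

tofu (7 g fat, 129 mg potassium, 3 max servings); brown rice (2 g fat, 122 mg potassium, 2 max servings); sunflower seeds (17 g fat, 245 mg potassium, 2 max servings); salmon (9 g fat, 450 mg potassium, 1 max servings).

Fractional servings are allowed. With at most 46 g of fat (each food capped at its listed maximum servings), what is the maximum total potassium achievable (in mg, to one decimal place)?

1253.9 mg

Potassium per g fat: brown rice 61, salmon 50, tofu 18.43, sunflower seeds 14.41.
Take 2 servings of brown rice: uses 4 g fat, +244.0 mg potassium (running total 244.0 mg).
Take 1 serving of salmon: uses 9 g fat, +450.0 mg potassium (running total 694.0 mg).
Take 3 servings of tofu: uses 21 g fat, +387.0 mg potassium (running total 1081.0 mg).
Take 0.7059 servings of sunflower seeds: uses 12 g fat, +172.9 mg potassium (running total 1253.9 mg).
Filling greedily by potassium-per-g fat is optimal for one linear limit, giving 1253.9 mg.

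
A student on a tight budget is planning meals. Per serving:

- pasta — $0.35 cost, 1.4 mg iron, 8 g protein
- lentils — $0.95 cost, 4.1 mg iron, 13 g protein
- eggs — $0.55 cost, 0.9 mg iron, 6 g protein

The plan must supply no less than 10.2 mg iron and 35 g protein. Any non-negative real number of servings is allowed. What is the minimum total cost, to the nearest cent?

$2.38

Compare the cost at each extreme point of the feasible region.
pasta only: max(10.2/1.4, 35/8) = 7.286 servings → $2.55.
lentils only: max(10.2/4.1, 35/13) = 2.692 servings → $2.56.
eggs only: max(10.2/0.9, 35/6) = 11.33 servings → $6.23.
pasta + lentils with both tight: 0.7466 servings and 2.233 servings → $2.38.
pasta + eggs: the both-tight solution has a negative serving — not a feasible corner.
lentils + eggs with both tight: 2.302 servings and 0.845 servings → $2.65.
So the least-cost plan costs $2.38.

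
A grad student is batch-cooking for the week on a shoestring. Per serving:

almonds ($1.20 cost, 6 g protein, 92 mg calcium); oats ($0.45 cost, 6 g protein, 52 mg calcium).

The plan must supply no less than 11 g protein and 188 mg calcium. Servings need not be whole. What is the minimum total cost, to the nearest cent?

An LP optimum is at a vertex; with two nutrient constraints at most two foods are used. Check each candidate.
almonds only: max(11/6, 188/92) = 2.043 servings → $2.45.
oats only: max(11/6, 188/52) = 3.615 servings → $1.63.
almonds + oats: intersection lies outside the first quadrant.
The minimum over all feasible corners is $1.63.

$1.63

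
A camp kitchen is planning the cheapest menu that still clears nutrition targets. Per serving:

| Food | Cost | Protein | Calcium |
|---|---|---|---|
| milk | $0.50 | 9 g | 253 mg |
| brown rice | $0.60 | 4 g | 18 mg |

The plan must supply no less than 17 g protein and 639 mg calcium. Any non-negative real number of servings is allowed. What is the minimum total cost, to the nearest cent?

$1.26

Minimising a linear cost over {protein ≥ 17, calcium ≥ 639, servings ≥ 0} — the optimum is at a vertex, using one or two foods.
milk only: max(17/9, 639/253) = 2.526 servings → $1.26.
brown rice only: max(17/4, 639/18) = 35.5 servings → $21.30.
milk + brown rice: the both-tight solution has a negative serving — not a feasible corner.
Cheapest feasible corner: $1.26.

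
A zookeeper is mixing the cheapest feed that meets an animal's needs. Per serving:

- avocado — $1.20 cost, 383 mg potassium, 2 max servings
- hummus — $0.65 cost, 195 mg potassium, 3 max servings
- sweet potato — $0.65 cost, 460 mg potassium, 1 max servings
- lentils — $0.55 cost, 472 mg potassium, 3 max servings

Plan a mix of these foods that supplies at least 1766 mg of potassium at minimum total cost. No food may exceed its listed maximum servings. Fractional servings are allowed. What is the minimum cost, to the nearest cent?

Cost per mg of potassium: lentils $0.0012, sweet potato $0.0014, avocado $0.0031, hummus $0.0033.
Take 3 servings of lentils: +1416.0 mg potassium for $1.65 (total $1.65, still need 350.0 mg).
Take 0.7609 servings of sweet potato: +350.0 mg potassium for $0.49 (total $2.14, still need 0.0 mg).
Filling from the cheapest source first is optimal under one linear minimum: $2.14.

$2.14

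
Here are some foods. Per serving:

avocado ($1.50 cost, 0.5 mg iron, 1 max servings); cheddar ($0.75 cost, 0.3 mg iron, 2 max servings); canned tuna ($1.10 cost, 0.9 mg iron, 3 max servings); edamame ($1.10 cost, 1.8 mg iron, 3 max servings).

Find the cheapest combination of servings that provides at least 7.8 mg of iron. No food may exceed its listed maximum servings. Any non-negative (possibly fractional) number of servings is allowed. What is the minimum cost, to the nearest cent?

Cost per mg of iron: edamame $0.6111, canned tuna $1.2222, cheddar $2.5000, avocado $3.0000.
Take 3 servings of edamame: +5.4 mg iron for $3.30 (total $3.30, still need 2.4 mg).
Take 2.667 servings of canned tuna: +2.4 mg iron for $2.93 (total $6.23, still need 0.0 mg).
Greedy by cheapest-per-mg is optimal for a single linear constraint, so the minimum cost is $6.23.

$6.23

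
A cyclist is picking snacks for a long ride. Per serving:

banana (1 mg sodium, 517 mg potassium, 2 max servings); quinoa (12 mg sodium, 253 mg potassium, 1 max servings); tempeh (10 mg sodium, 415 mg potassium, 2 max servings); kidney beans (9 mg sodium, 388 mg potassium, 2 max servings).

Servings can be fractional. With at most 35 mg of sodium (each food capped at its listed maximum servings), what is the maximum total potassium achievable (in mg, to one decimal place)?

2432.5 mg

Potassium per mg sodium: banana 517, kidney beans 43.11, tempeh 41.5, quinoa 21.08.
Take 2 servings of banana: uses 2 mg sodium, +1034.0 mg potassium (running total 1034.0 mg).
Take 2 servings of kidney beans: uses 18 mg sodium, +776.0 mg potassium (running total 1810.0 mg).
Take 1.5 servings of tempeh: uses 15 mg sodium, +622.5 mg potassium (running total 2432.5 mg).
Greedy by best ratio exhausts the sodium allowance optimally: 2432.5 mg.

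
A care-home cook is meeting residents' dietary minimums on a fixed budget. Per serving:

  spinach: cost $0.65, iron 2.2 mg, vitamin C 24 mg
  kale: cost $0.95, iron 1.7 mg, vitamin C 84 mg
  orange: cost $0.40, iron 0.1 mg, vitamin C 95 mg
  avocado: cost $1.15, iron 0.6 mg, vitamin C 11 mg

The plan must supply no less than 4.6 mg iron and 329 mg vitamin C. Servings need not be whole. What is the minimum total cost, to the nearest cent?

An LP optimum is at a vertex; with two nutrient constraints at most two foods are used. Check each candidate.
spinach only: max(4.6/2.2, 329/24) = 13.71 servings → $8.91.
kale only: max(4.6/1.7, 329/84) = 3.917 servings → $3.72.
orange only: max(4.6/0.1, 329/95) = 46 servings → $18.40.
avocado only: max(4.6/0.6, 329/11) = 29.91 servings → $34.40.
spinach + kale: the both-tight solution has a negative serving — not a feasible corner.
spinach + orange with both tight: 1.956 servings and 2.969 servings → $2.46.
spinach + avocado: the both-tight solution has a negative serving — not a feasible corner.
kale + orange with both tight: 2.639 servings and 1.129 servings → $2.96.
kale + avocado with both targets exact would need a negative amount; discard.
orange + avocado with both tight: 2.626 servings and 7.229 servings → $9.36.
So the least-cost plan costs $2.46.

$2.46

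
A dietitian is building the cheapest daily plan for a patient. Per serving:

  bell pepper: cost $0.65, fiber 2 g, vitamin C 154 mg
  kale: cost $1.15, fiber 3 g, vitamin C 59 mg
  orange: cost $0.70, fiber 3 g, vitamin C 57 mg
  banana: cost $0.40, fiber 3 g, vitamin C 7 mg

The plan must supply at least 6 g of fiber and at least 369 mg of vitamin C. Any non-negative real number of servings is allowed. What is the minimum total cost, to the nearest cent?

$1.71

Minimising a linear cost over {fiber ≥ 6, vitamin C ≥ 369, servings ≥ 0} — the optimum is at a vertex, using one or two foods.
bell pepper only: max(6/2, 369/154) = 3 servings → $1.95.
kale only: max(6/3, 369/59) = 6.254 servings → $7.19.
orange only: max(6/3, 369/57) = 6.474 servings → $4.53.
banana only: max(6/3, 369/7) = 52.71 servings → $21.09.
bell pepper + kale with both tight: 2.189 servings and 0.5407 servings → $2.04.
bell pepper + orange with both tight: 2.198 servings and 0.5345 servings → $1.80.
bell pepper + banana with both tight: 2.377 servings and 0.4152 servings → $1.71.
kale + orange: intersection lies outside the first quadrant.
kale + banana with both targets exact would need a negative amount; discard.
orange + banana with both targets exact would need a negative amount; discard.
So the least-cost plan costs $1.71.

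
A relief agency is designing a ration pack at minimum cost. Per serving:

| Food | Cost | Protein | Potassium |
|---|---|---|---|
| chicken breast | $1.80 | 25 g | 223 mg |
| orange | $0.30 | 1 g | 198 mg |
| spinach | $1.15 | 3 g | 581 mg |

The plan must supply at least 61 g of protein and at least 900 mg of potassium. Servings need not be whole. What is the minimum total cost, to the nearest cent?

$4.82

For a min-cost LP with two ≥-constraints, a basic feasible solution has at most two positive variables.
chicken breast only: max(61/25, 900/223) = 4.036 servings → $7.26.
orange only: max(61/1, 900/198) = 61 servings → $18.30.
spinach only: max(61/3, 900/581) = 20.33 servings → $23.38.
chicken breast + orange with both tight: 2.365 servings and 1.882 servings → $4.82.
chicken breast + spinach with both tight: 2.363 servings and 0.6421 servings → $4.99.
orange + spinach: the both-tight solution has a negative serving — not a feasible corner.
Cheapest feasible corner: $4.82.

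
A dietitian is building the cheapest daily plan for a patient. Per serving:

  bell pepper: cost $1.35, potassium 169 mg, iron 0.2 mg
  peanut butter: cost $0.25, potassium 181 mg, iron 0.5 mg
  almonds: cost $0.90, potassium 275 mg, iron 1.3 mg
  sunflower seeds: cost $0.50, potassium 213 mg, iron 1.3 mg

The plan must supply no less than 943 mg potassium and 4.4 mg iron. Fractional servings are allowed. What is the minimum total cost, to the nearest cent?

bell pepper only: max(943/169, 4.4/0.2) = 22 servings → $29.70.
peanut butter only: max(943/181, 4.4/0.5) = 8.8 servings → $2.20.
almonds only: max(943/275, 4.4/1.3) = 3.429 servings → $3.09.
sunflower seeds only: max(943/213, 4.4/1.3) = 4.427 servings → $2.21.
bell pepper + peanut butter: intersection lies outside the first quadrant.
bell pepper + almonds with both tight: 0.09654 servings and 3.37 servings → $3.16.
bell pepper + sunflower seeds with both tight: 1.63 servings and 3.134 servings → $3.77.
peanut butter + almonds with both tight: 0.1626 servings and 3.322 servings → $3.03.
peanut butter + sunflower seeds with both tight: 2.241 servings and 2.523 servings → $1.82.
almonds + sunflower seeds with both targets exact would need a negative amount; discard.
So the least-cost plan costs $1.82.

$1.82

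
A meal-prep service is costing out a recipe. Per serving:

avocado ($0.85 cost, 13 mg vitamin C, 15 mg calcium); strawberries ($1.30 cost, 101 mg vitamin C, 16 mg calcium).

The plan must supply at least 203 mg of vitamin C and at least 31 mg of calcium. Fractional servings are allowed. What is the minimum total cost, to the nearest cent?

Two binding constraints pin down two serving amounts, so the optimal mix uses at most two foods. The candidates are each food alone (scaled to the tighter of vitamin C/calcium) and each pair with both constraints tight.
avocado only: max(203/13, 31/15) = 15.62 servings → $13.27.
strawberries only: max(203/101, 31/16) = 2.01 servings → $2.61.
avocado + strawberries: the both-tight solution has a negative serving — not a feasible corner.
So the least-cost plan costs $2.61.

$2.61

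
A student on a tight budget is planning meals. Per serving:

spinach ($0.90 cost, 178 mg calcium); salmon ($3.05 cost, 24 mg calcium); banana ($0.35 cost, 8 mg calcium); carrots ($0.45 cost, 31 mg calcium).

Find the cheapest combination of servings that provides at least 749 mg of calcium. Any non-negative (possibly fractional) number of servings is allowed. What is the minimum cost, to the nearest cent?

Cost per mg of calcium: spinach $0.0051, carrots $0.0145, banana $0.0437, salmon $0.1271.
With no serving limits, use only spinach: 749 mg / 178 mg = 4.208 servings × $0.90 = $3.79.

$3.79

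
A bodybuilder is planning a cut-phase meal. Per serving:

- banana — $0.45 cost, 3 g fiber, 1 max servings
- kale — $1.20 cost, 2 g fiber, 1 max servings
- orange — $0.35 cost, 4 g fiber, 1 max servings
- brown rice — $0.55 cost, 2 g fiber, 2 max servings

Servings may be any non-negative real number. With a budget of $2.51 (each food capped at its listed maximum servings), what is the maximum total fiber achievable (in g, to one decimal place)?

12.0 g

Fiber per dollar: orange 11.43, banana 6.667, brown rice 3.636, kale 1.667.
Take 1 serving of orange: spends $0.35, +4.0 g fiber (running total 4.0 g).
Take 1 serving of banana: spends $0.45, +3.0 g fiber (running total 7.0 g).
Take 2 servings of brown rice: spends $1.10, +4.0 g fiber (running total 11.0 g).
Take 0.5083 servings of kale: spends $0.61, +1.0 g fiber (running total 12.0 g).
Filling greedily by fiber-per-dollar is optimal for one linear limit, giving 12.0 g.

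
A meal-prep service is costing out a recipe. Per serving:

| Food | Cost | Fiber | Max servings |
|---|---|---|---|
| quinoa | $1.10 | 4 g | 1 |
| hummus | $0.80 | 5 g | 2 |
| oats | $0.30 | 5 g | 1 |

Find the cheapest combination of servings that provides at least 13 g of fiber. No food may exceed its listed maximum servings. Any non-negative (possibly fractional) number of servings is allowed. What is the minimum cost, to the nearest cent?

Cost per g of fiber: oats $0.0600, hummus $0.1600, quinoa $0.2750.
Take 1 serving of oats: +5.0 g fiber for $0.30 (total $0.30, still need 8.0 g).
Take 1.6 servings of hummus: +8.0 g fiber for $1.28 (total $1.58, still need 0.0 g).
Greedy by cheapest-per-g is optimal for a single linear constraint, so the minimum cost is $1.58.

$1.58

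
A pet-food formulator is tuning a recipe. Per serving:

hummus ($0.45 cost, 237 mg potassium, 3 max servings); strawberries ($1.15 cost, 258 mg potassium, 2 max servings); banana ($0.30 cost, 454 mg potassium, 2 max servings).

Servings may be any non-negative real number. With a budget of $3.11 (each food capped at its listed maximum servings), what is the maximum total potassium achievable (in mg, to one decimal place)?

Potassium per dollar: banana 1513, hummus 526.7, strawberries 224.3.
Take 2 servings of banana: spends $0.60, +908.0 mg potassium (running total 908.0 mg).
Take 3 servings of hummus: spends $1.35, +711.0 mg potassium (running total 1619.0 mg).
Take 1.009 servings of strawberries: spends $1.16, +260.2 mg potassium (running total 1879.2 mg).
Filling greedily by potassium-per-dollar is optimal for one linear limit, giving 1879.2 mg.

1879.2 mg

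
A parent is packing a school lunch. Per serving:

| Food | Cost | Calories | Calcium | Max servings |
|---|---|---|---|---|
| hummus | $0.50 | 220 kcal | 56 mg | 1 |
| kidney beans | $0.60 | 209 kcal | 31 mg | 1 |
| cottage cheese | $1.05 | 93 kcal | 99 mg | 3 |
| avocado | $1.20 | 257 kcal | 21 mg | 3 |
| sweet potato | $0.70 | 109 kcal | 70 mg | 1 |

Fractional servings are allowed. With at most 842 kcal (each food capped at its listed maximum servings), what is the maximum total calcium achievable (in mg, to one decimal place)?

Calcium per kcal: cottage cheese 1.065, sweet potato 0.6422, hummus 0.2545, kidney beans 0.1483, avocado 0.08171.
Take 3 servings of cottage cheese: uses 279 kcal, +297.0 mg calcium (running total 297.0 mg).
Take 1 serving of sweet potato: uses 109 kcal, +70.0 mg calcium (running total 367.0 mg).
Take 1 serving of hummus: uses 220 kcal, +56.0 mg calcium (running total 423.0 mg).
Take 1 serving of kidney beans: uses 209 kcal, +31.0 mg calcium (running total 454.0 mg).
Take 0.09728 servings of avocado: uses 25 kcal, +2.0 mg calcium (running total 456.0 mg).
Greedy by best ratio exhausts the calories allowance optimally: 456.0 mg.

456.0 mg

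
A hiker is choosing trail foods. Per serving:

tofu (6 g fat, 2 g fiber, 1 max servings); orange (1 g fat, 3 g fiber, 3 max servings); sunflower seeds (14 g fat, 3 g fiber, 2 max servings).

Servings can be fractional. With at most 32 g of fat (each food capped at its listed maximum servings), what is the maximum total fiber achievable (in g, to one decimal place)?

Fiber per g fat: orange 3, tofu 0.3333, sunflower seeds 0.2143.
Take 3 servings of orange: uses 3 g fat, +9.0 g fiber (running total 9.0 g).
Take 1 serving of tofu: uses 6 g fat, +2.0 g fiber (running total 11.0 g).
Take 1.643 servings of sunflower seeds: uses 23 g fat, +4.9 g fiber (running total 15.9 g).
Filling greedily by fiber-per-g fat is optimal for one linear limit, giving 15.9 g.

15.9 g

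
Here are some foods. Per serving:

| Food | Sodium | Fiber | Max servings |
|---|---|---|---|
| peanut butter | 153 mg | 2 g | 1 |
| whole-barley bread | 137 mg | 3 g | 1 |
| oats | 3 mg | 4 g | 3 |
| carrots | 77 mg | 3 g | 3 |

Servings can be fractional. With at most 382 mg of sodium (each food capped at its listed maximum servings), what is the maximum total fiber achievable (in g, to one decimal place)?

Fiber per mg sodium: oats 1.333, carrots 0.03896, whole-barley bread 0.0219, peanut butter 0.01307.
Take 3 servings of oats: uses 9 mg sodium, +12.0 g fiber (running total 12.0 g).
Take 3 servings of carrots: uses 231 mg sodium, +9.0 g fiber (running total 21.0 g).
Take 1 serving of whole-barley bread: uses 137 mg sodium, +3.0 g fiber (running total 24.0 g).
Take 0.03268 servings of peanut butter: uses 5 mg sodium, +0.1 g fiber (running total 24.1 g).
Filling greedily by fiber-per-mg sodium is optimal for one linear limit, giving 24.1 g.

24.1 g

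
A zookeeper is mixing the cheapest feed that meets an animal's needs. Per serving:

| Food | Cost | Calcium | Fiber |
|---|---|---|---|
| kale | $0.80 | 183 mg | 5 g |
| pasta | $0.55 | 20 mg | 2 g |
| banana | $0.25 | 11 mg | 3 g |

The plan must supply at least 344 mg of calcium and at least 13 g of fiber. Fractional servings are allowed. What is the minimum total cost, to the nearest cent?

Minimising a linear cost over {calcium ≥ 344, fiber ≥ 13, servings ≥ 0} — the optimum is at a vertex, using one or two foods.
kale only: max(344/183, 13/5) = 2.6 servings → $2.08.
pasta only: max(344/20, 13/2) = 17.2 servings → $9.46.
banana only: max(344/11, 13/3) = 31.27 servings → $7.82.
kale + pasta with both tight: 1.609 servings and 2.477 servings → $2.65.
kale + banana with both tight: 1.8 servings and 1.334 servings → $1.77.
pasta + banana with both targets exact would need a negative amount; discard.
So the least-cost plan costs $1.77.

$1.77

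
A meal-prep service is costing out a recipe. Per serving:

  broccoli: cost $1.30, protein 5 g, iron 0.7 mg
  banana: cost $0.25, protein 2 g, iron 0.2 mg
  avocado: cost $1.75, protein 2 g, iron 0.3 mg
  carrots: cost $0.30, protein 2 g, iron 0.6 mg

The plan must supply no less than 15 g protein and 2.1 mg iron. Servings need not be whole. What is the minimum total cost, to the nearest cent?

$1.95

The cheapest plan sits at a corner of the feasible region — with two constraints it uses at most two foods.
broccoli only: max(15/5, 2.1/0.7) = 3 servings → $3.90.
banana only: max(15/2, 2.1/0.2) = 10.5 servings → $2.62.
avocado only: max(15/2, 2.1/0.3) = 7.5 servings → $13.12.
carrots only: max(15/2, 2.1/0.6) = 7.5 servings → $2.25.
broccoli + banana with both tight: 3 servings and 0 servings → $3.90.
broccoli + avocado with both tight: 3 servings and 0 servings → $3.90.
broccoli + carrots with both tight: 3 servings and 0 servings → $3.90.
banana + avocado with both tight: 1.5 servings and 6 servings → $10.88.
banana + carrots with both tight: 6 servings and 1.5 servings → $1.95.
avocado + carrots with both targets exact would need a negative amount; discard.
Cheapest feasible corner: $1.95.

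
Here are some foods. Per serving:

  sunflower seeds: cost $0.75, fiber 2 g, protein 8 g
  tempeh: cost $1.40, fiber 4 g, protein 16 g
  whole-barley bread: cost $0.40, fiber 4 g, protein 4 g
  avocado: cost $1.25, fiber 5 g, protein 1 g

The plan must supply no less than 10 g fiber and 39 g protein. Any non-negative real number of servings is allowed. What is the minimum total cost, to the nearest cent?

This is a tiny linear program; its minimum lies at a vertex of the feasible set. List the vertices and price them.
sunflower seeds only: max(10/2, 39/8) = 5 servings → $3.75.
tempeh only: max(10/4, 39/16) = 2.5 servings → $3.50.
whole-barley bread only: max(10/4, 39/4) = 9.75 servings → $3.90.
avocado only: max(10/5, 39/1) = 39 servings → $48.75.
sunflower seeds + tempeh (both tight): parallel constraints — no distinct corner.
sunflower seeds + whole-barley bread with both tight: 4.833 servings and 0.08333 servings → $3.66.
sunflower seeds + avocado with both tight: 4.868 servings and 0.05263 servings → $3.72.
tempeh + whole-barley bread with both tight: 2.417 servings and 0.08333 servings → $3.42.
tempeh + avocado with both tight: 2.434 servings and 0.05263 servings → $3.47.
whole-barley bread + avocado with both targets exact would need a negative amount; discard.
The minimum over all feasible corners is $3.42.

$3.42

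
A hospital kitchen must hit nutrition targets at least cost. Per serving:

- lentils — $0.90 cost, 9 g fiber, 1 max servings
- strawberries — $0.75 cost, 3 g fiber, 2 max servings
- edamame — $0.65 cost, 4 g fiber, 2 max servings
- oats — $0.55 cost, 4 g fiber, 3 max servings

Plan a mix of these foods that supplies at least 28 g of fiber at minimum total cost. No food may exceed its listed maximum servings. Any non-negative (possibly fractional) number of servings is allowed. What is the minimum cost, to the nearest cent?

$3.69

Cost per g of fiber: lentils $0.1000, oats $0.1375, edamame $0.1625, strawberries $0.2500.
Take 1 serving of lentils: +9.0 g fiber for $0.90 (total $0.90, still need 19.0 g).
Take 3 servings of oats: +12.0 g fiber for $1.65 (total $2.55, still need 7.0 g).
Take 1.75 servings of edamame: +7.0 g fiber for $1.14 (total $3.69, still need 0.0 g).
Greedy by cheapest-per-g is optimal for a single linear constraint, so the minimum cost is $3.69.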